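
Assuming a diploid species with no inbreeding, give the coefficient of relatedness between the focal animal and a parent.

Each parent–offspring link contributes a factor of 1/2, and independent paths through distinct common ancestors add.
One parent–offspring link: r = (1/2)^1 = 1/2.

0.5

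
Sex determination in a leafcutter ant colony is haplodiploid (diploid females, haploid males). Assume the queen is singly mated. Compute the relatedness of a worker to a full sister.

Haplodiploid full sisters inherit their father's entire haploid genome identically (contributing 1/2) and on average half of their mother's contribution (1/2 · 1/2 = 1/4); r = 1/2 + 1/4 = 3/4.

0.75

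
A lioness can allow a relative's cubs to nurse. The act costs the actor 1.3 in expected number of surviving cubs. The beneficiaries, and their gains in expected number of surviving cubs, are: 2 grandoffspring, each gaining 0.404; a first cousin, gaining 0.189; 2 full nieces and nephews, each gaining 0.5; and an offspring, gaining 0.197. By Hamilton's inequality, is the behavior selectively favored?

No

Hamilton's rule: the trait is favored when the sum of r·B over every recipient exceeds the actor's cost C.
r to a grandoffspring = 1/4 (two parent–offspring links: r = (1/2)^2 = 1/4).
r to a first cousin = 1/8 (first cousins share one grandparent pair — two paths of length 4: r = 2·(1/2)^4 = 1/8).
r to a full niece or nephew = 1/4 (full aunt/uncle↔niece/nephew: two paths of length 3 through the shared grandparent pair: r = 2·(1/2)^3 = 1/4).
r to an offspring = 1/2 (one parent–offspring link: r = (1/2)^1 = 1/2).
Summing one r·B term per recipient: 2·0.25·0.404 + 1·0.125·0.189 + 2·0.25·0.5 + 1·0.5·0.197 = 0.574125.
0.574125 < 1.3: the indirect benefit is less than the cost.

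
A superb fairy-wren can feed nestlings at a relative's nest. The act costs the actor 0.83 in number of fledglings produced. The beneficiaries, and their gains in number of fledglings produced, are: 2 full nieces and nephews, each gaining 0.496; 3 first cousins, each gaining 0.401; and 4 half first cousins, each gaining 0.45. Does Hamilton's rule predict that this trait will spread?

Hamilton's rule: the trait is favored when the sum of r·B over every recipient exceeds the actor's cost C.
r to a full niece or nephew = 1/4 (full aunt/uncle↔niece/nephew: two paths of length 3 through the shared grandparent pair: r = 2·(1/2)^3 = 1/4).
r to a first cousin = 1/8 (first cousins share one grandparent pair — two paths of length 4: r = 2·(1/2)^4 = 1/8).
r to a half first cousin = 0.0625 (half first cousins share one grandparent — one path of length 4: r = (1/2)^4 = 1/16).
Summing one r·B term per recipient: 2·0.25·0.496 + 3·0.125·0.401 + 4·0.0625·0.45 = 0.510875.
0.510875 < 0.83: the indirect benefit is less than the cost.

No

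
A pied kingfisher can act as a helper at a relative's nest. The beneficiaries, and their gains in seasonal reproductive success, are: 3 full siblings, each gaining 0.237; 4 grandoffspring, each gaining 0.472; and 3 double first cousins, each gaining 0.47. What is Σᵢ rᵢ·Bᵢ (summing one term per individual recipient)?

1.18

r to a full sibling = 0.5 (full sibs share both parents — two paths of length 2: r = 2·(1/2)^2 = 1/2).
r to a grandoffspring = 1/4 (two parent–offspring links: r = (1/2)^2 = 1/4).
r to a double first cousin = 1/4 (double first cousins share both grandparent pairs — four paths of length 4: r = 4·(1/2)^4 = 1/4).
Summing one r·B term per recipient: 3·0.5·0.237 + 4·0.25·0.472 + 3·0.25·0.47 = 1.18.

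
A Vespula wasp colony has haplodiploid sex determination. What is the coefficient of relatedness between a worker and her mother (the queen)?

0.5

One meiotic link between diploid queen and diploid daughter: r = 1/2.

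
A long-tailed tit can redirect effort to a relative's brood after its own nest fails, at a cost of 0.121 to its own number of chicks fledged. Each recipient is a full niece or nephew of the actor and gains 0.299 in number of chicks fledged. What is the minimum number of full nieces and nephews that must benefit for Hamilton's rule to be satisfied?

2

r to a full niece or nephew = 0.25 (full aunt/uncle↔niece/nephew: two paths of length 3 through the shared grandparent pair: r = 2·(1/2)^3 = 1/4).
Hamilton's rule: n·r·B > C  ⇒  n > C/(r·B) = 0.121/(0.25·0.299) = 1.619.
The smallest integer exceeding 1.619 is 2.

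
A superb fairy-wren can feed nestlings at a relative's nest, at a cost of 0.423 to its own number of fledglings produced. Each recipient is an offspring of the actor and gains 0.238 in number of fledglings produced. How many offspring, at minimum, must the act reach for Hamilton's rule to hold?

4

r to an offspring = 1/2 (one parent–offspring link: r = (1/2)^1 = 1/2).
Hamilton's rule: n·r·B > C  ⇒  n > C/(r·B) = 0.423/(0.5·0.238) = 3.555.
The smallest integer exceeding 3.555 is 4.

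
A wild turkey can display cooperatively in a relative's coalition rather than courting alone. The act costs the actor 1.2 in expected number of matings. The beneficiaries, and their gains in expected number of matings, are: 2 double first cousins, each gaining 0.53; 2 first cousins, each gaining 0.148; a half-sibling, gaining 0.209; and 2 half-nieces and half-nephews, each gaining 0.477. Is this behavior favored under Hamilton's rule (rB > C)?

No

Hamilton's rule: the trait is favored when the sum of r·B over every recipient exceeds the actor's cost C.
r to a double first cousin = 0.25 (double first cousins share both grandparent pairs — four paths of length 4: r = 4·(1/2)^4 = 1/4).
r to a first cousin = 1/8 (first cousins share one grandparent pair — two paths of length 4: r = 2·(1/2)^4 = 1/8).
r to a half-sibling = 1/4 (half-sibs share one parent — one path of length 2: r = (1/2)^2 = 1/4).
r to a half-niece or half-nephew = 1/8 (half-aunt/uncle↔niece/nephew: one path of length 3: r = (1/2)^3 = 1/8).
Summing one r·B term per recipient: 2·0.25·0.53 + 2·0.125·0.148 + 1·0.25·0.209 + 2·0.125·0.477 = 0.4735.
0.4735 < 1.2: the indirect benefit is less than the cost.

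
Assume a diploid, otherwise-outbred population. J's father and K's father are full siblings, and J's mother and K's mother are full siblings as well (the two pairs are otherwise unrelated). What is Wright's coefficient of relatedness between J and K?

Wright's path rule: contributions from independent ancestry routes add.
J and K are related in two ways: first cousins through their fathers (r = 1/8) and first cousins through their mothers (r = 1/8) — i.e. double first cousins.
r = 1/8 + 1/8 = 1/4 = 0.25.

0.25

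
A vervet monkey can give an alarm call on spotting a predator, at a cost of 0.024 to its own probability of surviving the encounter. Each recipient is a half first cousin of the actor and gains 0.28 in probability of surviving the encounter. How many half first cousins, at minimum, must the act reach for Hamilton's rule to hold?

2

r to a half first cousin = 1/16 (half first cousins share one grandparent — one path of length 4: r = (1/2)^4 = 1/16).
Hamilton's rule: n·r·B > C  ⇒  n > C/(r·B) = 0.024/(0.0625·0.28) = 1.371.
The smallest integer exceeding 1.371 is 2.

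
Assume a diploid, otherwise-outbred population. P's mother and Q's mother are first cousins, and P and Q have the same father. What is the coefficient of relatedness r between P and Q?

Independent pedigree routes through distinct common ancestors add.
P and Q are related in two ways: second cousins through their mothers (r = 1/32) and half-sibs through their shared father (r = 1/4).
r = 1/32 + 1/4 = 0.28125.

0.28125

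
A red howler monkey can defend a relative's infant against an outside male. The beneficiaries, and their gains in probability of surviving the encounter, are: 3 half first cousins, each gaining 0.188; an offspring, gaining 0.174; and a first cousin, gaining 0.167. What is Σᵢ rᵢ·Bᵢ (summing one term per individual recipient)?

0.143125

r to a half first cousin = 1/16 (half first cousins share one grandparent — one path of length 4: r = (1/2)^4 = 1/16).
r to an offspring = 1/2 (one parent–offspring link: r = (1/2)^1 = 1/2).
r to a first cousin = 0.125 (first cousins share one grandparent pair — two paths of length 4: r = 2·(1/2)^4 = 1/8).
Summing one r·B term per recipient: 3·0.0625·0.188 + 1·0.5·0.174 + 1·0.125·0.167 = 0.143125.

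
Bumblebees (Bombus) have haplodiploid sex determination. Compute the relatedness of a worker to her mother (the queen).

0.5

One meiotic link between diploid queen and diploid daughter: r = 1/2.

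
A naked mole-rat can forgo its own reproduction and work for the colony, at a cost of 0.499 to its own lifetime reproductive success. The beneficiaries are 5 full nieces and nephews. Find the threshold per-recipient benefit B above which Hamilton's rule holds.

0.3992

r to a full niece or nephew = 0.25 (full aunt/uncle↔niece/nephew: two paths of length 3 through the shared grandparent pair: r = 2·(1/2)^3 = 1/4).
Hamilton's rule with n recipients of equal r: n·r·B > C, so B > C/(n·r) = 0.499/(5·0.25) = 0.3992.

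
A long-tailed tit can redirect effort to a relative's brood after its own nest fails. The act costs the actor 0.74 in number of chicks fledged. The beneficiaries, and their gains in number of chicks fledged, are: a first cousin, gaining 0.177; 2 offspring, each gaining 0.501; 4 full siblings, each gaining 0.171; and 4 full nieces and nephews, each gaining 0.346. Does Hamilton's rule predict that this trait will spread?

Hamilton's rule: the trait is favored when the sum of r·B over every recipient exceeds the actor's cost C.
r to a first cousin = 0.125 (first cousins share one grandparent pair — two paths of length 4: r = 2·(1/2)^4 = 1/8).
r to an offspring = 1/2 (one parent–offspring link: r = (1/2)^1 = 1/2).
r to a full sibling = 0.5 (full sibs share both parents — two paths of length 2: r = 2·(1/2)^2 = 1/2).
r to a full niece or nephew = 0.25 (full aunt/uncle↔niece/nephew: two paths of length 3 through the shared grandparent pair: r = 2·(1/2)^3 = 1/4).
Summing one r·B term per recipient: 1·0.125·0.177 + 2·0.5·0.501 + 4·0.5·0.171 + 4·0.25·0.346 = 1.211125.
1.211125 > 0.74: the indirect benefit exceeds the cost.

Yes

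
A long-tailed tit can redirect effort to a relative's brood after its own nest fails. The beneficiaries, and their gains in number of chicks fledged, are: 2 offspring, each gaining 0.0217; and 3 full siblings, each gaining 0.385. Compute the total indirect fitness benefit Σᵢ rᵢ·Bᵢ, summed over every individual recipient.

0.5992

r to an offspring = 1/2 (one parent–offspring link: r = (1/2)^1 = 1/2).
r to a full sibling = 1/2 (full sibs share both parents — two paths of length 2: r = 2·(1/2)^2 = 1/2).
Summing one r·B term per recipient: 2·0.5·0.0217 + 3·0.5·0.385 = 0.5992.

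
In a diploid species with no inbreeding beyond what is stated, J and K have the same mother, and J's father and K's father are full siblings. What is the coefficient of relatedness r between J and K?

0.375

Wright's path rule: contributions from independent ancestry routes add.
J and K are related in two ways: half-sibs through their shared mother (r = 1/4) and first cousins through their fathers (r = 1/8).
r = 1/4 + 1/8 = 3/8 = 0.375.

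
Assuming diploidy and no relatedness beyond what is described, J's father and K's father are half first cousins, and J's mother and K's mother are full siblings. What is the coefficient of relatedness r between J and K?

Relatedness sums over independent paths through distinct common ancestors.
J and K are related in two ways: half second cousins through their fathers (r = 1/64) and first cousins through their mothers (r = 1/8).
r = 1/64 + 1/8 = 9/64 = 0.140625.

0.140625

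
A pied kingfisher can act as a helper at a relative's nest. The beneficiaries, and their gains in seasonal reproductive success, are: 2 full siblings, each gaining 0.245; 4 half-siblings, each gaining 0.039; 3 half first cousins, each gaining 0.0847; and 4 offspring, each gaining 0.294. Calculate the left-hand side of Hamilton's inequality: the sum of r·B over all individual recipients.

0.88788125

r to a full sibling = 1/2 (full sibs share both parents — two paths of length 2: r = 2·(1/2)^2 = 1/2).
r to a half-sibling = 0.25 (half-sibs share one parent — one path of length 2: r = (1/2)^2 = 1/4).
r to a half first cousin = 0.0625 (half first cousins share one grandparent — one path of length 4: r = (1/2)^4 = 1/16).
r to an offspring = 0.5 (one parent–offspring link: r = (1/2)^1 = 1/2).
Summing one r·B term per recipient: 2·0.5·0.245 + 4·0.25·0.039 + 3·0.0625·0.0847 + 4·0.5·0.294 = 0.88788125.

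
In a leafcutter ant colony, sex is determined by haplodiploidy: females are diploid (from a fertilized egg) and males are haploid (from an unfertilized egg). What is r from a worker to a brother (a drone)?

0.25

Her haploid brother carries none of their father's genes and a random half of their mother's genome; that half matches the maternal half of her own genome with probability 1/2: r = 1/2 · 1/2 = 1/4.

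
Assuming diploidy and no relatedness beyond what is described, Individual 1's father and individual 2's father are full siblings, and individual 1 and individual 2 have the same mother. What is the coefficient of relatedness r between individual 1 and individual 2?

0.375

Independent pedigree routes through distinct common ancestors add.
Individual 1 and individual 2 are related in two ways: first cousins through their fathers (r = 1/8) and half-sibs through their shared mother (r = 1/4).
r = 1/8 + 1/4 = 0.375.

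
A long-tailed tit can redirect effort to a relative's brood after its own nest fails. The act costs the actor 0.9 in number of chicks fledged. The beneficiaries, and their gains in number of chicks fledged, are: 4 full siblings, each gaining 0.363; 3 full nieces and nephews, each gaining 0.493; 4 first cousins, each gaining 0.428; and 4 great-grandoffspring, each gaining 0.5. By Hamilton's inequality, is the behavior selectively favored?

Hamilton's rule: the trait is favored when the sum of r·B over every recipient exceeds the actor's cost C.
r to a full sibling = 0.5 (full sibs share both parents — two paths of length 2: r = 2·(1/2)^2 = 1/2).
r to a full niece or nephew = 0.25 (full aunt/uncle↔niece/nephew: two paths of length 3 through the shared grandparent pair: r = 2·(1/2)^3 = 1/4).
r to a first cousin = 0.125 (first cousins share one grandparent pair — two paths of length 4: r = 2·(1/2)^4 = 1/8).
r to a great-grandoffspring = 1/8 (three parent–offspring links: r = (1/2)^3 = 1/8).
Summing one r·B term per recipient: 4·0.5·0.363 + 3·0.25·0.493 + 4·0.125·0.428 + 4·0.125·0.5 = 1.55975.
1.55975 > 0.9: the indirect benefit exceeds the cost.

Yes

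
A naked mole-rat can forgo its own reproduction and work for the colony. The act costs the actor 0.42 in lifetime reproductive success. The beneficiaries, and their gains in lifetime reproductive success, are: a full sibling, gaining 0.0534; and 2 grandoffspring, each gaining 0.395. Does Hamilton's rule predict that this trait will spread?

No

Hamilton's rule: the trait is favored when the sum of r·B over every recipient exceeds the actor's cost C.
r to a full sibling = 1/2 (full sibs share both parents — two paths of length 2: r = 2·(1/2)^2 = 1/2).
r to a grandoffspring = 1/4 (two parent–offspring links: r = (1/2)^2 = 1/4).
Summing one r·B term per recipient: 1·0.5·0.0534 + 2·0.25·0.395 = 0.2242.
0.2242 < 0.42: the indirect benefit is less than the cost.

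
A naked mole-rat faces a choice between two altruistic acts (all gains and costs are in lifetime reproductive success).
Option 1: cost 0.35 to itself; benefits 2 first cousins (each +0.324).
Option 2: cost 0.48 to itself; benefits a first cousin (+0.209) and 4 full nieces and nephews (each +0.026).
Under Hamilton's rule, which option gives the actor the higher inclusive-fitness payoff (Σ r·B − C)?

Option 1

Option 1: r to a first cousin = 0.125.
Option 1: Σ r·B − C = (2·0.125·0.324) − 0.35 = -0.269.
Option 2: r to a first cousin = 0.125.
Option 2: r to a full niece or nephew = 0.25.
Option 2: Σ r·B − C = (1·0.125·0.209 + 4·0.25·0.026) − 0.48 = -0.427875.
Option 1 has the higher net inclusive-fitness payoff.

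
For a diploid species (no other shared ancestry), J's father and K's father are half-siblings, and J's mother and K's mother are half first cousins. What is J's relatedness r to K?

Relatedness sums over independent paths through distinct common ancestors.
J and K are related in two ways: half first cousins through their fathers (r = 1/16) and half second cousins through their mothers (r = 1/64).
r = 1/16 + 1/64 = 5/64 = 0.078125.

0.078125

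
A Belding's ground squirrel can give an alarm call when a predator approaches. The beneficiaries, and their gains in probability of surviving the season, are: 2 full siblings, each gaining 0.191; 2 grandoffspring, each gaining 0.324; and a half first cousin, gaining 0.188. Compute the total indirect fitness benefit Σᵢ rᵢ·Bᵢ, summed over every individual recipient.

r to a full sibling = 1/2 (full sibs share both parents — two paths of length 2: r = 2·(1/2)^2 = 1/2).
r to a grandoffspring = 1/4 (two parent–offspring links: r = (1/2)^2 = 1/4).
r to a half first cousin = 1/16 (half first cousins share one grandparent — one path of length 4: r = (1/2)^4 = 1/16).
Summing one r·B term per recipient: 2·0.5·0.191 + 2·0.25·0.324 + 1·0.0625·0.188 = 0.36475.

0.36475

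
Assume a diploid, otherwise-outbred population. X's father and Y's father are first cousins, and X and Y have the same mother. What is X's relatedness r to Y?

0.28125

Wright's path rule: contributions from independent ancestry routes add.
X and Y are related in two ways: second cousins through their fathers (r = 1/32) and half-sibs through their shared mother (r = 1/4).
r = 1/32 + 1/4 = 9/32 = 0.28125.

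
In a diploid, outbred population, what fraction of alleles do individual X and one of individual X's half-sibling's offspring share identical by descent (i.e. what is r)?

Each parent–offspring link contributes a factor of 1/2, and independent paths through distinct common ancestors add.
Half-aunt/uncle↔niece/nephew: one path of length 3: r = (1/2)^3 = 1/8.

0.125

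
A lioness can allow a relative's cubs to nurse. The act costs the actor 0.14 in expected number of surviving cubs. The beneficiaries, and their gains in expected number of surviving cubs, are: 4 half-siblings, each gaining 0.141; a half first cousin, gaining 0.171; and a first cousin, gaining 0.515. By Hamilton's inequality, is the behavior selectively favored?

Yes

Hamilton's rule: the trait is favored when the sum of r·B over every recipient exceeds the actor's cost C.
r to a half-sibling = 1/4 (half-sibs share one parent — one path of length 2: r = (1/2)^2 = 1/4).
r to a half first cousin = 1/16 (half first cousins share one grandparent — one path of length 4: r = (1/2)^4 = 1/16).
r to a first cousin = 0.125 (first cousins share one grandparent pair — two paths of length 4: r = 2·(1/2)^4 = 1/8).
Summing one r·B term per recipient: 4·0.25·0.141 + 1·0.0625·0.171 + 1·0.125·0.515 = 0.2160625.
0.2160625 > 0.14: the indirect benefit exceeds the cost.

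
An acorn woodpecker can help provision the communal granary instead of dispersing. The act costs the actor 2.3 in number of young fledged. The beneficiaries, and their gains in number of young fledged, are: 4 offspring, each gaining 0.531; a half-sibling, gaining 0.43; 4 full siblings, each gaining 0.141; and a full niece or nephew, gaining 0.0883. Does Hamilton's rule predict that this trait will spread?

No

Hamilton's rule: the trait is favored when the sum of r·B over every recipient exceeds the actor's cost C.
r to an offspring = 1/2 (one parent–offspring link: r = (1/2)^1 = 1/2).
r to a half-sibling = 0.25 (half-sibs share one parent — one path of length 2: r = (1/2)^2 = 1/4).
r to a full sibling = 1/2 (full sibs share both parents — two paths of length 2: r = 2·(1/2)^2 = 1/2).
r to a full niece or nephew = 1/4 (full aunt/uncle↔niece/nephew: two paths of length 3 through the shared grandparent pair: r = 2·(1/2)^3 = 1/4).
Summing one r·B term per recipient: 4·0.5·0.531 + 1·0.25·0.43 + 4·0.5·0.141 + 1·0.25·0.0883 = 1.473575.
1.473575 < 2.3: the indirect benefit is less than the cost.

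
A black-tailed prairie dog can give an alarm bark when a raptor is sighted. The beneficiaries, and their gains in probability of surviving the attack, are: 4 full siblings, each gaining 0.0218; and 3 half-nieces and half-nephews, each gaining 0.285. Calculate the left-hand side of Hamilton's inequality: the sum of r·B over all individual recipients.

0.150475

r to a full sibling = 0.5 (full sibs share both parents — two paths of length 2: r = 2·(1/2)^2 = 1/2).
r to a half-niece or half-nephew = 0.125 (half-aunt/uncle↔niece/nephew: one path of length 3: r = (1/2)^3 = 1/8).
Summing one r·B term per recipient: 4·0.5·0.0218 + 3·0.125·0.285 = 0.150475.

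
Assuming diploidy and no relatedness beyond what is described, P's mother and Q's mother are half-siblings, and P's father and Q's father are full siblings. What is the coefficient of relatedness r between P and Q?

Wright's path rule: contributions from independent ancestry routes add.
P and Q are related in two ways: half first cousins through their mothers (r = 1/16) and first cousins through their fathers (r = 1/8).
r = 1/16 + 1/8 = 0.1875.

0.1875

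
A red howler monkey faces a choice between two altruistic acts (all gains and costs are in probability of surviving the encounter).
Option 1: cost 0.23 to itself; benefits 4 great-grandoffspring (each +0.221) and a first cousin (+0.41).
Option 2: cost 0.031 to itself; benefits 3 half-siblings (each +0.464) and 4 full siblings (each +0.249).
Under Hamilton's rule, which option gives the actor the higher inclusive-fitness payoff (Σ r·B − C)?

Option 1: r to a great-grandoffspring = 0.125.
Option 1: r to a first cousin = 0.125.
Option 1: Σ r·B − C = (4·0.125·0.221 + 1·0.125·0.41) − 0.23 = -0.06825.
Option 2: r to a half-sibling = 0.25.
Option 2: r to a full sibling = 0.5.
Option 2: Σ r·B − C = (3·0.25·0.464 + 4·0.5·0.249) − 0.031 = 0.815.
Option 2 has the higher net inclusive-fitness payoff.

Option 2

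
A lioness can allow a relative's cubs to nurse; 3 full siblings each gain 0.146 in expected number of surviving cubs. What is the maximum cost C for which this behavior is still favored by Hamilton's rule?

0.219

r to a full sibling = 1/2 (full sibs share both parents — two paths of length 2: r = 2·(1/2)^2 = 1/2).
Hamilton's rule: n·r·B > C, so the trait is favored while C < n·r·B = 3·0.5·0.146 = 0.219.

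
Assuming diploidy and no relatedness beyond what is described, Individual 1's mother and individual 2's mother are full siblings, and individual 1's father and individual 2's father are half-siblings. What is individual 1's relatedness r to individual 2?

0.1875

Relatedness sums over independent paths through distinct common ancestors.
Individual 1 and individual 2 are related in two ways: first cousins through their mothers (r = 1/8) and half first cousins through their fathers (r = 1/16).
r = 1/8 + 1/16 = 0.1875.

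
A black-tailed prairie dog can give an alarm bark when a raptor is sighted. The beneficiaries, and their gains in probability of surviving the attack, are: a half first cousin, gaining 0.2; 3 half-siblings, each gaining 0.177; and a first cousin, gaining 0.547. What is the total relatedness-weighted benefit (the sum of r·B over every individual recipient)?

r to a half first cousin = 1/16 (half first cousins share one grandparent — one path of length 4: r = (1/2)^4 = 1/16).
r to a half-sibling = 0.25 (half-sibs share one parent — one path of length 2: r = (1/2)^2 = 1/4).
r to a first cousin = 1/8 (first cousins share one grandparent pair — two paths of length 4: r = 2·(1/2)^4 = 1/8).
Summing one r·B term per recipient: 1·0.0625·0.2 + 3·0.25·0.177 + 1·0.125·0.547 = 0.213625.

0.213625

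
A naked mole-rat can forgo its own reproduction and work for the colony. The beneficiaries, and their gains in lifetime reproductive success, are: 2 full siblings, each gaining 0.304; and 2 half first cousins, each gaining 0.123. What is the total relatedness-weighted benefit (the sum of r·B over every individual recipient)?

0.319375

r to a full sibling = 1/2 (full sibs share both parents — two paths of length 2: r = 2·(1/2)^2 = 1/2).
r to a half first cousin = 1/16 (half first cousins share one grandparent — one path of length 4: r = (1/2)^4 = 1/16).
Summing one r·B term per recipient: 2·0.5·0.304 + 2·0.0625·0.123 = 0.319375.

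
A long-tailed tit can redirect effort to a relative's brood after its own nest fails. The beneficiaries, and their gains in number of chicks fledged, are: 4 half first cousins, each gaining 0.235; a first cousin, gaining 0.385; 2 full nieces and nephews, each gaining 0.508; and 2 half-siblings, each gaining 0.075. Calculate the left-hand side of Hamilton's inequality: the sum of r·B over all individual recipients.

r to a half first cousin = 1/16 (half first cousins share one grandparent — one path of length 4: r = (1/2)^4 = 1/16).
r to a first cousin = 0.125 (first cousins share one grandparent pair — two paths of length 4: r = 2·(1/2)^4 = 1/8).
r to a full niece or nephew = 1/4 (full aunt/uncle↔niece/nephew: two paths of length 3 through the shared grandparent pair: r = 2·(1/2)^3 = 1/4).
r to a half-sibling = 1/4 (half-sibs share one parent — one path of length 2: r = (1/2)^2 = 1/4).
Summing one r·B term per recipient: 4·0.0625·0.235 + 1·0.125·0.385 + 2·0.25·0.508 + 2·0.25·0.075 = 0.398375.

0.398375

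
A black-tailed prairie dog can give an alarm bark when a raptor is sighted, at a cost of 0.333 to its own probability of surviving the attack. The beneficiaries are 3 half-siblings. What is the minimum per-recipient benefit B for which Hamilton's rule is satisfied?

0.444

r to a half-sibling = 0.25 (half-sibs share one parent — one path of length 2: r = (1/2)^2 = 1/4).
Hamilton's rule with n recipients of equal r: n·r·B > C, so B > C/(n·r) = 0.333/(3·0.25) = 0.444.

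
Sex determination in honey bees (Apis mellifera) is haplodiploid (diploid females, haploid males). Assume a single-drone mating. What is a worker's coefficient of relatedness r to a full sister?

0.75

Haplodiploid full sisters inherit their father's entire haploid genome identically (contributing 1/2) and on average half of their mother's contribution (1/2 · 1/2 = 1/4); r = 1/2 + 1/4 = 3/4.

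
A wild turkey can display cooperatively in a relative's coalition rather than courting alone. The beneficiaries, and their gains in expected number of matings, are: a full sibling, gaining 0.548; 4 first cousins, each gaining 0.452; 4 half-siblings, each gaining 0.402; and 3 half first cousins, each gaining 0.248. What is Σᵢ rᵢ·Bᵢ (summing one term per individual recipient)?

r to a full sibling = 1/2 (full sibs share both parents — two paths of length 2: r = 2·(1/2)^2 = 1/2).
r to a first cousin = 1/8 (first cousins share one grandparent pair — two paths of length 4: r = 2·(1/2)^4 = 1/8).
r to a half-sibling = 1/4 (half-sibs share one parent — one path of length 2: r = (1/2)^2 = 1/4).
r to a half first cousin = 1/16 (half first cousins share one grandparent — one path of length 4: r = (1/2)^4 = 1/16).
Summing one r·B term per recipient: 1·0.5·0.548 + 4·0.125·0.452 + 4·0.25·0.402 + 3·0.0625·0.248 = 0.9485.

0.9485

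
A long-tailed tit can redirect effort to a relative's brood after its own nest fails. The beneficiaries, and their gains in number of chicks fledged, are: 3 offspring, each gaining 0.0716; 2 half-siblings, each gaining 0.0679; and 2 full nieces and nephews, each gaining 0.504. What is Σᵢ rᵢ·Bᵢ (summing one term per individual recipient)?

0.39335

r to an offspring = 0.5 (one parent–offspring link: r = (1/2)^1 = 1/2).
r to a half-sibling = 0.25 (half-sibs share one parent — one path of length 2: r = (1/2)^2 = 1/4).
r to a full niece or nephew = 1/4 (full aunt/uncle↔niece/nephew: two paths of length 3 through the shared grandparent pair: r = 2·(1/2)^3 = 1/4).
Summing one r·B term per recipient: 3·0.5·0.0716 + 2·0.25·0.0679 + 2·0.25·0.504 = 0.39335.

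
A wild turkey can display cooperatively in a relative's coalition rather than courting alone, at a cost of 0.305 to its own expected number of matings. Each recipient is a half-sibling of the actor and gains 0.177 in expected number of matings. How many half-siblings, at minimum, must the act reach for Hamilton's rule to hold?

7

r to a half-sibling = 0.25 (half-sibs share one parent — one path of length 2: r = (1/2)^2 = 1/4).
Hamilton's rule: n·r·B > C  ⇒  n > C/(r·B) = 0.305/(0.25·0.177) = 6.893.
The smallest integer exceeding 6.893 is 7.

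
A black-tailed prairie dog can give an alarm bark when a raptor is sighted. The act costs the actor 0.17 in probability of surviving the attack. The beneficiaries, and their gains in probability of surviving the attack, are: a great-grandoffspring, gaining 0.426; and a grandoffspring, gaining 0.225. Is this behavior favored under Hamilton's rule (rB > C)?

Hamilton's rule: the trait is favored when the sum of r·B over every recipient exceeds the actor's cost C.
r to a great-grandoffspring = 1/8 (three parent–offspring links: r = (1/2)^3 = 1/8).
r to a grandoffspring = 0.25 (two parent–offspring links: r = (1/2)^2 = 1/4).
Summing one r·B term per recipient: 1·0.125·0.426 + 1·0.25·0.225 = 0.1095.
0.1095 < 0.17: the indirect benefit is less than the cost.

No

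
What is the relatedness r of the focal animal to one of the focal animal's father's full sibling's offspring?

Each parent–offspring link contributes a factor of 1/2, and independent paths through distinct common ancestors add.
First cousins share one grandparent pair — two paths of length 4: r = 2·(1/2)^4 = 1/8.

0.125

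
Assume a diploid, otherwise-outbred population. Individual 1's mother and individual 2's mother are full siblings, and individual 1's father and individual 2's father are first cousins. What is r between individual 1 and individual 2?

0.15625

With two independent routes of shared ancestry, r is the sum of the two contributions.
Individual 1 and individual 2 are related in two ways: first cousins through their mothers (r = 1/8) and second cousins through their fathers (r = 1/32).
r = 1/8 + 1/32 = 5/32 = 0.15625.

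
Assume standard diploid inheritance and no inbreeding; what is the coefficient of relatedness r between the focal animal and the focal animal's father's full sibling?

0.25

Each parent–offspring link contributes a factor of 1/2, and independent paths through distinct common ancestors add.
Full aunt/uncle↔niece/nephew: two paths of length 3 through the shared grandparent pair: r = 2·(1/2)^3 = 1/4.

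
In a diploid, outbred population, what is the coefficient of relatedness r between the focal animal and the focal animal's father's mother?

Each parent–offspring link contributes a factor of 1/2, and independent paths through distinct common ancestors add.
Two parent–offspring links: r = (1/2)^2 = 1/4.

0.25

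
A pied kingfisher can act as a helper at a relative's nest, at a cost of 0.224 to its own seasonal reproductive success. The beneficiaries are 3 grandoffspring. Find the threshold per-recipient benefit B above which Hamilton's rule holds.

r to a grandoffspring = 1/4 (two parent–offspring links: r = (1/2)^2 = 1/4).
Hamilton's rule with n recipients of equal r: n·r·B > C, so B > C/(n·r) = 0.224/(3·0.25) = 0.2987.

0.2987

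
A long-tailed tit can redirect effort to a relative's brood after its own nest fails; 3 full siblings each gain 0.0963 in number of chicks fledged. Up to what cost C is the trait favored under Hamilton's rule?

r to a full sibling = 0.5 (full sibs share both parents — two paths of length 2: r = 2·(1/2)^2 = 1/2).
Hamilton's rule: n·r·B > C, so the trait is favored while C < n·r·B = 3·0.5·0.0963 = 0.14445.

0.14445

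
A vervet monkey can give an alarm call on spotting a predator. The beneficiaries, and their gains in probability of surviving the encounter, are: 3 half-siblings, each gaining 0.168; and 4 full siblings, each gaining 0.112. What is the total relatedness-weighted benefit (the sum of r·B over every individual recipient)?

r to a half-sibling = 1/4 (half-sibs share one parent — one path of length 2: r = (1/2)^2 = 1/4).
r to a full sibling = 1/2 (full sibs share both parents — two paths of length 2: r = 2·(1/2)^2 = 1/2).
Summing one r·B term per recipient: 3·0.25·0.168 + 4·0.5·0.112 = 0.35.

0.35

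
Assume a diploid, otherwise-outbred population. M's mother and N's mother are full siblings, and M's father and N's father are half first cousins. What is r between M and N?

0.140625

Relatedness sums over independent paths through distinct common ancestors.
M and N are related in two ways: first cousins through their mothers (r = 1/8) and half second cousins through their fathers (r = 1/64).
r = 1/8 + 1/64 = 0.140625.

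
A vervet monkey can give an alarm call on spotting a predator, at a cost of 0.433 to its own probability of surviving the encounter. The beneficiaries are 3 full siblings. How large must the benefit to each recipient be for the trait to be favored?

0.2887

r to a full sibling = 0.5 (full sibs share both parents — two paths of length 2: r = 2·(1/2)^2 = 1/2).
Hamilton's rule with n recipients of equal r: n·r·B > C, so B > C/(n·r) = 0.433/(3·0.5) = 0.2887.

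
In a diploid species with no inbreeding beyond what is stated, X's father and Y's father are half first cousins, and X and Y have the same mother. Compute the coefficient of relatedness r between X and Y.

0.265625

With two independent routes of shared ancestry, r is the sum of the two contributions.
X and Y are related in two ways: half second cousins through their fathers (r = 1/64) and half-sibs through their shared mother (r = 1/4).
r = 1/64 + 1/4 = 17/64 = 0.265625.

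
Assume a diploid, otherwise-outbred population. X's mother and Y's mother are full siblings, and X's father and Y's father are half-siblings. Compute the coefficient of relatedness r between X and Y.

Wright's path rule: contributions from independent ancestry routes add.
X and Y are related in two ways: first cousins through their mothers (r = 1/8) and half first cousins through their fathers (r = 1/16).
r = 1/8 + 1/16 = 3/16 = 0.1875.

0.1875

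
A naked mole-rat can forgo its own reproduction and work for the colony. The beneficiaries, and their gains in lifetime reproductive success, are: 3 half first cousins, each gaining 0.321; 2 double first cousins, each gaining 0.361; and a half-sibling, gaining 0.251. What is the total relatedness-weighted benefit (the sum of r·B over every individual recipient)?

r to a half first cousin = 1/16 (half first cousins share one grandparent — one path of length 4: r = (1/2)^4 = 1/16).
r to a double first cousin = 1/4 (double first cousins share both grandparent pairs — four paths of length 4: r = 4·(1/2)^4 = 1/4).
r to a half-sibling = 1/4 (half-sibs share one parent — one path of length 2: r = (1/2)^2 = 1/4).
Summing one r·B term per recipient: 3·0.0625·0.321 + 2·0.25·0.361 + 1·0.25·0.251 = 0.3034375.

0.3034375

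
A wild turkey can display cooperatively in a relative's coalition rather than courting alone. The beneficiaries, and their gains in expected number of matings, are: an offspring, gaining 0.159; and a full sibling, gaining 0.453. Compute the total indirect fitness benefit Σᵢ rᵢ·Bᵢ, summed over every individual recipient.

0.306

r to an offspring = 1/2 (one parent–offspring link: r = (1/2)^1 = 1/2).
r to a full sibling = 1/2 (full sibs share both parents — two paths of length 2: r = 2·(1/2)^2 = 1/2).
Summing one r·B term per recipient: 1·0.5·0.159 + 1·0.5·0.453 = 0.306.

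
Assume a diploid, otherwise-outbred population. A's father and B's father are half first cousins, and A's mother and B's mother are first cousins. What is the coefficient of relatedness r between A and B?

With two independent routes of shared ancestry, r is the sum of the two contributions.
A and B are related in two ways: half second cousins through their fathers (r = 1/64) and second cousins through their mothers (r = 1/32).
r = 1/64 + 1/32 = 0.046875.

0.046875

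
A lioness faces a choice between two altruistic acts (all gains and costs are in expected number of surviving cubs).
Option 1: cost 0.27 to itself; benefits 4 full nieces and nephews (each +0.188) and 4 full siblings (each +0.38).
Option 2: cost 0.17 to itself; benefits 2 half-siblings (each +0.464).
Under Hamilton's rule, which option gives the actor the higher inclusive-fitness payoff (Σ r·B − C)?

Option 1

Option 1: r to a full niece or nephew = 0.25.
Option 1: r to a full sibling = 0.5.
Option 1: Σ r·B − C = (4·0.25·0.188 + 4·0.5·0.38) − 0.27 = 0.678.
Option 2: r to a half-sibling = 0.25.
Option 2: Σ r·B − C = (2·0.25·0.464) − 0.17 = 0.062.
Option 1 has the higher net inclusive-fitness payoff.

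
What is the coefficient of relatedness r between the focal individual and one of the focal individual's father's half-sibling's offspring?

0.0625

Each parent–offspring link contributes a factor of 1/2, and independent paths through distinct common ancestors add.
Half first cousins share one grandparent — one path of length 4: r = (1/2)^4 = 1/16.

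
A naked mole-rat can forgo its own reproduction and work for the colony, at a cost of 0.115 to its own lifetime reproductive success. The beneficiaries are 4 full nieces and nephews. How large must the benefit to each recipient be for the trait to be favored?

r to a full niece or nephew = 1/4 (full aunt/uncle↔niece/nephew: two paths of length 3 through the shared grandparent pair: r = 2·(1/2)^3 = 1/4).
Hamilton's rule with n recipients of equal r: n·r·B > C, so B > C/(n·r) = 0.115/(4·0.25) = 0.115.

0.115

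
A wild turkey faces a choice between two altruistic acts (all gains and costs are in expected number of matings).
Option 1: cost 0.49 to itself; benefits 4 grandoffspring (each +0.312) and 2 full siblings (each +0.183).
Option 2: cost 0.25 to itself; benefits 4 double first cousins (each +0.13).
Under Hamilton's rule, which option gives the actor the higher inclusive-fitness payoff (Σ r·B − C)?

Option 1: r to a grandoffspring = 0.25.
Option 1: r to a full sibling = 0.5.
Option 1: Σ r·B − C = (4·0.25·0.312 + 2·0.5·0.183) − 0.49 = 0.005.
Option 2: r to a double first cousin = 0.25.
Option 2: Σ r·B − C = (4·0.25·0.13) − 0.25 = -0.12.
Option 1 has the higher net inclusive-fitness payoff.

Option 1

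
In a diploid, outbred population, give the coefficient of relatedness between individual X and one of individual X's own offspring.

0.5

Each parent–offspring link contributes a factor of 1/2, and independent paths through distinct common ancestors add.
One parent–offspring link: r = (1/2)^1 = 1/2.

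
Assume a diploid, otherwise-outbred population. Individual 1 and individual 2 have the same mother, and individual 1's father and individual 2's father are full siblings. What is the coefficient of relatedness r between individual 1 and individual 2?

0.375

Relatedness sums over independent paths through distinct common ancestors.
Individual 1 and individual 2 are related in two ways: half-sibs through their shared mother (r = 1/4) and first cousins through their fathers (r = 1/8).
r = 1/4 + 1/8 = 0.375.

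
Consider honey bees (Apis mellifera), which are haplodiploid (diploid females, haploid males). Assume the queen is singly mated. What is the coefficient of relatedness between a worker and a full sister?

0.75

Haplodiploid full sisters inherit their father's entire haploid genome identically (contributing 1/2) and on average half of their mother's contribution (1/2 · 1/2 = 1/4); r = 1/2 + 1/4 = 3/4.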